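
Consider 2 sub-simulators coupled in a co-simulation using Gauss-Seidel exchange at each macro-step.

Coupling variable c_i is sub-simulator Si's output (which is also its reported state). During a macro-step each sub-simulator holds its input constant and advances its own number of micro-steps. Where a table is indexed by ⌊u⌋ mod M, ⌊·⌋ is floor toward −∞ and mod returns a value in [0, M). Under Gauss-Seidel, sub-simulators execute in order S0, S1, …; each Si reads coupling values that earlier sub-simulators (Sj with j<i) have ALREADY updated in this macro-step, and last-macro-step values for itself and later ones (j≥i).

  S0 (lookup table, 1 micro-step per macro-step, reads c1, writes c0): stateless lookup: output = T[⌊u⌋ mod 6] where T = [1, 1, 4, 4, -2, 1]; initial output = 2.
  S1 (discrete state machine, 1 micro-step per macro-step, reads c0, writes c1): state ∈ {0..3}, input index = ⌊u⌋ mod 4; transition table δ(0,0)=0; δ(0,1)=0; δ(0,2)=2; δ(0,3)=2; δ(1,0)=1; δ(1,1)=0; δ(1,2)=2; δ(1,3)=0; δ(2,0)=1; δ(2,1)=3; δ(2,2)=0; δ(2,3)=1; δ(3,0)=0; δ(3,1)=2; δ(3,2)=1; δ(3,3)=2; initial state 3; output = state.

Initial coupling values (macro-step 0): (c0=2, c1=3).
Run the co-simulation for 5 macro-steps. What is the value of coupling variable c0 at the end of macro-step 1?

c0 at macro-step 1 = 4

macro 1: S0 reads c1=3 → after 1×micro: 4; S1 reads c0=4 → after 1×micro: 0 ⇒ (c0=4, c1=0)
macro 2: S0 reads c1=0 → after 1×micro: 1; S1 reads c0=1 → after 1×micro: 0 ⇒ (c0=1, c1=0)
macro 3: S0 reads c1=0 → after 1×micro: 1; S1 reads c0=1 → after 1×micro: 0 ⇒ (c0=1, c1=0)
macro 4: S0 reads c1=0 → after 1×micro: 1; S1 reads c0=1 → after 1×micro: 0 ⇒ (c0=1, c1=0)
macro 5: S0 reads c1=0 → after 1×micro: 1; S1 reads c0=1 → after 1×micro: 0 ⇒ (c0=1, c1=0)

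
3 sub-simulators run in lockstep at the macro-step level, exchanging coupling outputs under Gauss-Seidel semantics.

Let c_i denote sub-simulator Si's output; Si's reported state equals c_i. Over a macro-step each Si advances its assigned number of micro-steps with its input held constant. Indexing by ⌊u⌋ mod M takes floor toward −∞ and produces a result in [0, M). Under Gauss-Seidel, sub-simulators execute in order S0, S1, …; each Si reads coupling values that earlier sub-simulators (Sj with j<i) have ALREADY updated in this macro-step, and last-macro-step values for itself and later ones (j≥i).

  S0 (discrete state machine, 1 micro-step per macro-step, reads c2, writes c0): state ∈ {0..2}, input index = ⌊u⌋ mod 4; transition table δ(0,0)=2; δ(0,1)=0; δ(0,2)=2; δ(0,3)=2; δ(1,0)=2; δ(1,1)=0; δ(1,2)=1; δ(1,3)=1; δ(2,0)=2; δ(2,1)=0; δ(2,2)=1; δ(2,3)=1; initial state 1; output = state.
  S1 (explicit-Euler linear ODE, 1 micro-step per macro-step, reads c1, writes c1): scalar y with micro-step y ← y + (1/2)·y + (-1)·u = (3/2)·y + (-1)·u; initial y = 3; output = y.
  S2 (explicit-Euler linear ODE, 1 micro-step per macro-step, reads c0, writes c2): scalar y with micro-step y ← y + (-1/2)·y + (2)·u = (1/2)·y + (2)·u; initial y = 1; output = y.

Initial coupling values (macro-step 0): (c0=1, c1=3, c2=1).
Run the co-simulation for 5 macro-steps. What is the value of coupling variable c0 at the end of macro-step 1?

macro 1: S0 reads c2=1 → after 1×micro: 0; S1 reads c1=3 → after 1×micro: 3/2; S2 reads c0=0 → after 1×micro: 1/2 ⇒ (c0=0, c1=3/2, c2=1/2)
macro 2: S0 reads c2=1/2 → after 1×micro: 2; S1 reads c1=3/2 → after 1×micro: 3/4; S2 reads c0=2 → after 1×micro: 17/4 ⇒ (c0=2, c1=3/4, c2=17/4)
macro 3: S0 reads c2=17/4 → after 1×micro: 2; S1 reads c1=3/4 → after 1×micro: 3/8; S2 reads c0=2 → after 1×micro: 49/8 ⇒ (c0=2, c1=3/8, c2=49/8)
macro 4: S0 reads c2=49/8 → after 1×micro: 1; S1 reads c1=3/8 → after 1×micro: 3/16; S2 reads c0=1 → after 1×micro: 81/16 ⇒ (c0=1, c1=3/16, c2=81/16)
macro 5: S0 reads c2=81/16 → after 1×micro: 0; S1 reads c1=3/16 → after 1×micro: 3/32; S2 reads c0=0 → after 1×micro: 81/32 ⇒ (c0=0, c1=3/32, c2=81/32)

c0 at macro-step 1 = 0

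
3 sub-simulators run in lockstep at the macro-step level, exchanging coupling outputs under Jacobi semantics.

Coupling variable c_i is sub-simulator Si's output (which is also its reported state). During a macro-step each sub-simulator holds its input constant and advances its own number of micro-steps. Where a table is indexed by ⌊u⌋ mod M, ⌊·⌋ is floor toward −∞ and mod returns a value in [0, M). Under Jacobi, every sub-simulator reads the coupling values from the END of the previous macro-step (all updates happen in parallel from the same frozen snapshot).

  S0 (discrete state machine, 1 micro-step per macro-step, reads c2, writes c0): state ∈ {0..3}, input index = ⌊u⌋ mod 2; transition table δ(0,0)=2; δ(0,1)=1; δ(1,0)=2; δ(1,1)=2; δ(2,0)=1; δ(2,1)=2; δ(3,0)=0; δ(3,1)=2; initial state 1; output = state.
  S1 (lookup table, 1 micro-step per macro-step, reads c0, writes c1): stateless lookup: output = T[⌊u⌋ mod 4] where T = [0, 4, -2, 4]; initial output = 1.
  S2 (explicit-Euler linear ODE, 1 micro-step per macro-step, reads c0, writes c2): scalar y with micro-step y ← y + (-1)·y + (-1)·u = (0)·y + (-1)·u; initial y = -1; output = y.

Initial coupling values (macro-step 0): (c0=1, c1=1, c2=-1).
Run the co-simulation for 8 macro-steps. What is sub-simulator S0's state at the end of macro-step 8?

S0 state at macro-step 8 = 2

macro 1: S0 reads c2=-1 → after 1×micro: 2; S1 reads c0=1 → after 1×micro: 4; S2 reads c0=1 → after 1×micro: -1 ⇒ (c0=2, c1=4, c2=-1)
macro 2: S0 reads c2=-1 → after 1×micro: 2; S1 reads c0=2 → after 1×micro: -2; S2 reads c0=2 → after 1×micro: -2 ⇒ (c0=2, c1=-2, c2=-2)
macro 3: S0 reads c2=-2 → after 1×micro: 1; S1 reads c0=2 → after 1×micro: -2; S2 reads c0=2 → after 1×micro: -2 ⇒ (c0=1, c1=-2, c2=-2)
macro 4: S0 reads c2=-2 → after 1×micro: 2; S1 reads c0=1 → after 1×micro: 4; S2 reads c0=1 → after 1×micro: -1 ⇒ (c0=2, c1=4, c2=-1)
macro 5: S0 reads c2=-1 → after 1×micro: 2; S1 reads c0=2 → after 1×micro: -2; S2 reads c0=2 → after 1×micro: -2 ⇒ (c0=2, c1=-2, c2=-2)
macro 6: S0 reads c2=-2 → after 1×micro: 1; S1 reads c0=2 → after 1×micro: -2; S2 reads c0=2 → after 1×micro: -2 ⇒ (c0=1, c1=-2, c2=-2)
macro 7: S0 reads c2=-2 → after 1×micro: 2; S1 reads c0=1 → after 1×micro: 4; S2 reads c0=1 → after 1×micro: -1 ⇒ (c0=2, c1=4, c2=-1)
macro 8: S0 reads c2=-1 → after 1×micro: 2; S1 reads c0=2 → after 1×micro: -2; S2 reads c0=2 → after 1×micro: -2 ⇒ (c0=2, c1=-2, c2=-2)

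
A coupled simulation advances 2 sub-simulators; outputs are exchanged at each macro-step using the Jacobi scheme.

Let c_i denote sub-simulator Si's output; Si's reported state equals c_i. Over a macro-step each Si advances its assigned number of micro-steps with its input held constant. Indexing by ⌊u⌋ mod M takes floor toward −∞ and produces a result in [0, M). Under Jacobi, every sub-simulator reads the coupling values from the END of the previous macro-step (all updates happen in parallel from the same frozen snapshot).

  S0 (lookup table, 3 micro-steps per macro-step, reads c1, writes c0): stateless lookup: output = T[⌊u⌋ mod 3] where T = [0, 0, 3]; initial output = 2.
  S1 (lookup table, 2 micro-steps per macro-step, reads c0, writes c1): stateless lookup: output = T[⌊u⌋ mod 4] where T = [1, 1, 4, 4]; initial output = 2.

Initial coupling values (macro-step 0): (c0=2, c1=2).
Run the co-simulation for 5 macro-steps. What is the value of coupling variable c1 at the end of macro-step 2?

c1 at macro-step 2 = 4

macro 1: S0 reads c1=2 → after 3×micro: 3; S1 reads c0=2 → after 2×micro: 4 ⇒ (c0=3, c1=4)
macro 2: S0 reads c1=4 → after 3×micro: 0; S1 reads c0=3 → after 2×micro: 4 ⇒ (c0=0, c1=4)
macro 3: S0 reads c1=4 → after 3×micro: 0; S1 reads c0=0 → after 2×micro: 1 ⇒ (c0=0, c1=1)
macro 4: S0 reads c1=1 → after 3×micro: 0; S1 reads c0=0 → after 2×micro: 1 ⇒ (c0=0, c1=1)
macro 5: S0 reads c1=1 → after 3×micro: 0; S1 reads c0=0 → after 2×micro: 1 ⇒ (c0=0, c1=1)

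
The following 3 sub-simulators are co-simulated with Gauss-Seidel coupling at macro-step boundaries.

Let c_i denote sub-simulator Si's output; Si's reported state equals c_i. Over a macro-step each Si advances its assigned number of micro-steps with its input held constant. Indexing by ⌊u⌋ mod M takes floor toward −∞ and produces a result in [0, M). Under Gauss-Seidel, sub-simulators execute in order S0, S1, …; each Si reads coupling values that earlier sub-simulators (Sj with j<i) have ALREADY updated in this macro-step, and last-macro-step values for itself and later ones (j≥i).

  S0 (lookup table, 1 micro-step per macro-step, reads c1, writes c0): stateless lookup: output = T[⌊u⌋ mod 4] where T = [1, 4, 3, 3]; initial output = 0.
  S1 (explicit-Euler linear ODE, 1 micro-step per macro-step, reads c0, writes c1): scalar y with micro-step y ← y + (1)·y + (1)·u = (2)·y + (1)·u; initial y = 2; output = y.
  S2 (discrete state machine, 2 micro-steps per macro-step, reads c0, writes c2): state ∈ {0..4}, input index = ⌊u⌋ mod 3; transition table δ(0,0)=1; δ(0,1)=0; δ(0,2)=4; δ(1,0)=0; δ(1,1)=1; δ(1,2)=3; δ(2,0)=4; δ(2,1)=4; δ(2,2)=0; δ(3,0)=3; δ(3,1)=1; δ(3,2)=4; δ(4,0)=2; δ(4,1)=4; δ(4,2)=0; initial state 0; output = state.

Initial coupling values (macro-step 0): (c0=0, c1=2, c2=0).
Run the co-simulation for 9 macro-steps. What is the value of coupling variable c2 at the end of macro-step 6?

macro 1: S0 reads c1=2 → after 1×micro: 3; S1 reads c0=3 → after 1×micro: 7; S2 reads c0=3 → after 2×micro: 0 ⇒ (c0=3, c1=7, c2=0)
macro 2: S0 reads c1=7 → after 1×micro: 3; S1 reads c0=3 → after 1×micro: 17; S2 reads c0=3 → after 2×micro: 0 ⇒ (c0=3, c1=17, c2=0)
macro 3: S0 reads c1=17 → after 1×micro: 4; S1 reads c0=4 → after 1×micro: 38; S2 reads c0=4 → after 2×micro: 0 ⇒ (c0=4, c1=38, c2=0)
macro 4: S0 reads c1=38 → after 1×micro: 3; S1 reads c0=3 → after 1×micro: 79; S2 reads c0=3 → after 2×micro: 0 ⇒ (c0=3, c1=79, c2=0)
macro 5: S0 reads c1=79 → after 1×micro: 3; S1 reads c0=3 → after 1×micro: 161; S2 reads c0=3 → after 2×micro: 0 ⇒ (c0=3, c1=161, c2=0)
macro 6: S0 reads c1=161 → after 1×micro: 4; S1 reads c0=4 → after 1×micro: 326; S2 reads c0=4 → after 2×micro: 0 ⇒ (c0=4, c1=326, c2=0)
macro 7: S0 reads c1=326 → after 1×micro: 3; S1 reads c0=3 → after 1×micro: 655; S2 reads c0=3 → after 2×micro: 0 ⇒ (c0=3, c1=655, c2=0)
macro 8: S0 reads c1=655 → after 1×micro: 3; S1 reads c0=3 → after 1×micro: 1313; S2 reads c0=3 → after 2×micro: 0 ⇒ (c0=3, c1=1313, c2=0)
macro 9: S0 reads c1=1313 → after 1×micro: 4; S1 reads c0=4 → after 1×micro: 2630; S2 reads c0=4 → after 2×micro: 0 ⇒ (c0=4, c1=2630, c2=0)

c2 at macro-step 6 = 0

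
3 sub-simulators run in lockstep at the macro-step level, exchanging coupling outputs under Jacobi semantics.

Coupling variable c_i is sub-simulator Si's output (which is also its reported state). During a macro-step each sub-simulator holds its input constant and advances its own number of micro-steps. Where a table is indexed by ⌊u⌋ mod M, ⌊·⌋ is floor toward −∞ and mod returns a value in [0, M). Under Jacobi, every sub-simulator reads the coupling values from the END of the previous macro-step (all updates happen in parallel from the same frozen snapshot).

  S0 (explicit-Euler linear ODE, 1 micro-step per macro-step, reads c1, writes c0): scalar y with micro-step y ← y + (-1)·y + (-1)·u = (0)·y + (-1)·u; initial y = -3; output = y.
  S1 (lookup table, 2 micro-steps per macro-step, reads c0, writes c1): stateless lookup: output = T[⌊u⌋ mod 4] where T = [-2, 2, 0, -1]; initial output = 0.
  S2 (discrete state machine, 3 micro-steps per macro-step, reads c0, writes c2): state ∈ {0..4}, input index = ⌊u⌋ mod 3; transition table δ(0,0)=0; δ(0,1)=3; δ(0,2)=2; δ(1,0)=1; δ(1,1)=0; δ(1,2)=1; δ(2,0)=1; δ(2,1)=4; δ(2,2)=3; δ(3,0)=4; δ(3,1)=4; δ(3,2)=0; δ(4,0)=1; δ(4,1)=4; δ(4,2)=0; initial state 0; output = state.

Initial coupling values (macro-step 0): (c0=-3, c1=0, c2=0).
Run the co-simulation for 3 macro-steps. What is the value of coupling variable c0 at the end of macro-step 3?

c0 at macro-step 3 = 2

macro 1: S0 reads c1=0 → after 1×micro: 0; S1 reads c0=-3 → after 2×micro: 2; S2 reads c0=-3 → after 3×micro: 0 ⇒ (c0=0, c1=2, c2=0)
macro 2: S0 reads c1=2 → after 1×micro: -2; S1 reads c0=0 → after 2×micro: -2; S2 reads c0=0 → after 3×micro: 0 ⇒ (c0=-2, c1=-2, c2=0)
macro 3: S0 reads c1=-2 → after 1×micro: 2; S1 reads c0=-2 → after 2×micro: 0; S2 reads c0=-2 → after 3×micro: 4 ⇒ (c0=2, c1=0, c2=4)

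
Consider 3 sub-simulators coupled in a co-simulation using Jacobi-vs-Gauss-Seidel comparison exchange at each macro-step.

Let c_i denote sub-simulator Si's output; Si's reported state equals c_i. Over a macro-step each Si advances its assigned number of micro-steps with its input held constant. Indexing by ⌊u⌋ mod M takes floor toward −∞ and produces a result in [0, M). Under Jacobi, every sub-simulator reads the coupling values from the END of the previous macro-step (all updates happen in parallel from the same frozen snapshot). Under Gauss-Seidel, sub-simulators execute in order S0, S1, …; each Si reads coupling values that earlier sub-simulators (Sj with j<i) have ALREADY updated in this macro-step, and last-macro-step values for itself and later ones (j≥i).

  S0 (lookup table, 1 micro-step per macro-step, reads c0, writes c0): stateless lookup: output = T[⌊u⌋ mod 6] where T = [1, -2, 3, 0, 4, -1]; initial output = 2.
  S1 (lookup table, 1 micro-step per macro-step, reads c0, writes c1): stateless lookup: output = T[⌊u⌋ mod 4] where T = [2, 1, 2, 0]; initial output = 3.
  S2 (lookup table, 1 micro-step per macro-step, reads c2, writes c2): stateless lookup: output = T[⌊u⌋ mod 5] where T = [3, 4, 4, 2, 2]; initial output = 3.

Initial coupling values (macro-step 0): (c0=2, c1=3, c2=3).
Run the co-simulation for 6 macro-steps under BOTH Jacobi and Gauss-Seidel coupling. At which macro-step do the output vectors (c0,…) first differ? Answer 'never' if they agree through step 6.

first divergence at macro-step: 1

[Jacobi] macro 1: S0 reads c0=2 → after 1×micro: 3; S1 reads c0=2 → after 1×micro: 2; S2 reads c2=3 → after 1×micro: 2 ⇒ (c0=3, c1=2, c2=2)
[Jacobi] macro 2: S0 reads c0=3 → after 1×micro: 0; S1 reads c0=3 → after 1×micro: 0; S2 reads c2=2 → after 1×micro: 4 ⇒ (c0=0, c1=0, c2=4)
[Jacobi] macro 3: S0 reads c0=0 → after 1×micro: 1; S1 reads c0=0 → after 1×micro: 2; S2 reads c2=4 → after 1×micro: 2 ⇒ (c0=1, c1=2, c2=2)
[Jacobi] macro 4: S0 reads c0=1 → after 1×micro: -2; S1 reads c0=1 → after 1×micro: 1; S2 reads c2=2 → after 1×micro: 4 ⇒ (c0=-2, c1=1, c2=4)
[Jacobi] macro 5: S0 reads c0=-2 → after 1×micro: 4; S1 reads c0=-2 → after 1×micro: 2; S2 reads c2=4 → after 1×micro: 2 ⇒ (c0=4, c1=2, c2=2)
[Jacobi] macro 6: S0 reads c0=4 → after 1×micro: 4; S1 reads c0=4 → after 1×micro: 2; S2 reads c2=2 → after 1×micro: 4 ⇒ (c0=4, c1=2, c2=4)
[Gauss-Seidel] macro 1: S0 reads c0=2 → after 1×micro: 3; S1 reads c0=3 → after 1×micro: 0; S2 reads c2=3 → after 1×micro: 2 ⇒ (c0=3, c1=0, c2=2)
[Gauss-Seidel] macro 2: S0 reads c0=3 → after 1×micro: 0; S1 reads c0=0 → after 1×micro: 2; S2 reads c2=2 → after 1×micro: 4 ⇒ (c0=0, c1=2, c2=4)
[Gauss-Seidel] macro 3: S0 reads c0=0 → after 1×micro: 1; S1 reads c0=1 → after 1×micro: 1; S2 reads c2=4 → after 1×micro: 2 ⇒ (c0=1, c1=1, c2=2)
[Gauss-Seidel] macro 4: S0 reads c0=1 → after 1×micro: -2; S1 reads c0=-2 → after 1×micro: 2; S2 reads c2=2 → after 1×micro: 4 ⇒ (c0=-2, c1=2, c2=4)
[Gauss-Seidel] macro 5: S0 reads c0=-2 → after 1×micro: 4; S1 reads c0=4 → after 1×micro: 2; S2 reads c2=4 → after 1×micro: 2 ⇒ (c0=4, c1=2, c2=2)
[Gauss-Seidel] macro 6: S0 reads c0=4 → after 1×micro: 4; S1 reads c0=4 → after 1×micro: 2; S2 reads c2=2 → after 1×micro: 4 ⇒ (c0=4, c1=2, c2=4)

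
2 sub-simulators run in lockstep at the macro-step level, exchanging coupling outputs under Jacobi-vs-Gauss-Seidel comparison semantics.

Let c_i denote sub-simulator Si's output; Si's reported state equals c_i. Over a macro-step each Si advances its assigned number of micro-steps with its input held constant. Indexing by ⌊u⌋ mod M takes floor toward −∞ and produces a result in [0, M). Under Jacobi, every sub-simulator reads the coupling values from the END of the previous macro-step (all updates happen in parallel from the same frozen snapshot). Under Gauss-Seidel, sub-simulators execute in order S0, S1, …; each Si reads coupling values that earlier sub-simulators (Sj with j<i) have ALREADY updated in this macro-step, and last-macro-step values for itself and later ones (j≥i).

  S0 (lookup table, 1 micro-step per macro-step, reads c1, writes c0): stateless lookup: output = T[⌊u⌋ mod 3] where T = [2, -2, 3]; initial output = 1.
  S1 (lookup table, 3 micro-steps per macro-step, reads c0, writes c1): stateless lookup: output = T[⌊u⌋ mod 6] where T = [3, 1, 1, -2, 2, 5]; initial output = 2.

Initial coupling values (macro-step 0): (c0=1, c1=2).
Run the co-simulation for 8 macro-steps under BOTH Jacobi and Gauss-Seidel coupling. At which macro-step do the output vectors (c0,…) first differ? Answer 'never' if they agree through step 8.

[Jacobi] macro 1: S0 reads c1=2 → after 1×micro: 3; S1 reads c0=1 → after 3×micro: 1 ⇒ (c0=3, c1=1)
[Jacobi] macro 2: S0 reads c1=1 → after 1×micro: -2; S1 reads c0=3 → after 3×micro: -2 ⇒ (c0=-2, c1=-2)
[Jacobi] macro 3: S0 reads c1=-2 → after 1×micro: -2; S1 reads c0=-2 → after 3×micro: 2 ⇒ (c0=-2, c1=2)
[Jacobi] macro 4: S0 reads c1=2 → after 1×micro: 3; S1 reads c0=-2 → after 3×micro: 2 ⇒ (c0=3, c1=2)
[Jacobi] macro 5: S0 reads c1=2 → after 1×micro: 3; S1 reads c0=3 → after 3×micro: -2 ⇒ (c0=3, c1=-2)
[Jacobi] macro 6: S0 reads c1=-2 → after 1×micro: -2; S1 reads c0=3 → after 3×micro: -2 ⇒ (c0=-2, c1=-2)
[Jacobi] macro 7: S0 reads c1=-2 → after 1×micro: -2; S1 reads c0=-2 → after 3×micro: 2 ⇒ (c0=-2, c1=2)
[Jacobi] macro 8: S0 reads c1=2 → after 1×micro: 3; S1 reads c0=-2 → after 3×micro: 2 ⇒ (c0=3, c1=2)
[Gauss-Seidel] macro 1: S0 reads c1=2 → after 1×micro: 3; S1 reads c0=3 → after 3×micro: -2 ⇒ (c0=3, c1=-2)
[Gauss-Seidel] macro 2: S0 reads c1=-2 → after 1×micro: -2; S1 reads c0=-2 → after 3×micro: 2 ⇒ (c0=-2, c1=2)
[Gauss-Seidel] macro 3: S0 reads c1=2 → after 1×micro: 3; S1 reads c0=3 → after 3×micro: -2 ⇒ (c0=3, c1=-2)
[Gauss-Seidel] macro 4: S0 reads c1=-2 → after 1×micro: -2; S1 reads c0=-2 → after 3×micro: 2 ⇒ (c0=-2, c1=2)
[Gauss-Seidel] macro 5: S0 reads c1=2 → after 1×micro: 3; S1 reads c0=3 → after 3×micro: -2 ⇒ (c0=3, c1=-2)
[Gauss-Seidel] macro 6: S0 reads c1=-2 → after 1×micro: -2; S1 reads c0=-2 → after 3×micro: 2 ⇒ (c0=-2, c1=2)
[Gauss-Seidel] macro 7: S0 reads c1=2 → after 1×micro: 3; S1 reads c0=3 → after 3×micro: -2 ⇒ (c0=3, c1=-2)
[Gauss-Seidel] macro 8: S0 reads c1=-2 → after 1×micro: -2; S1 reads c0=-2 → after 3×micro: 2 ⇒ (c0=-2, c1=2)

first divergence at macro-step: 1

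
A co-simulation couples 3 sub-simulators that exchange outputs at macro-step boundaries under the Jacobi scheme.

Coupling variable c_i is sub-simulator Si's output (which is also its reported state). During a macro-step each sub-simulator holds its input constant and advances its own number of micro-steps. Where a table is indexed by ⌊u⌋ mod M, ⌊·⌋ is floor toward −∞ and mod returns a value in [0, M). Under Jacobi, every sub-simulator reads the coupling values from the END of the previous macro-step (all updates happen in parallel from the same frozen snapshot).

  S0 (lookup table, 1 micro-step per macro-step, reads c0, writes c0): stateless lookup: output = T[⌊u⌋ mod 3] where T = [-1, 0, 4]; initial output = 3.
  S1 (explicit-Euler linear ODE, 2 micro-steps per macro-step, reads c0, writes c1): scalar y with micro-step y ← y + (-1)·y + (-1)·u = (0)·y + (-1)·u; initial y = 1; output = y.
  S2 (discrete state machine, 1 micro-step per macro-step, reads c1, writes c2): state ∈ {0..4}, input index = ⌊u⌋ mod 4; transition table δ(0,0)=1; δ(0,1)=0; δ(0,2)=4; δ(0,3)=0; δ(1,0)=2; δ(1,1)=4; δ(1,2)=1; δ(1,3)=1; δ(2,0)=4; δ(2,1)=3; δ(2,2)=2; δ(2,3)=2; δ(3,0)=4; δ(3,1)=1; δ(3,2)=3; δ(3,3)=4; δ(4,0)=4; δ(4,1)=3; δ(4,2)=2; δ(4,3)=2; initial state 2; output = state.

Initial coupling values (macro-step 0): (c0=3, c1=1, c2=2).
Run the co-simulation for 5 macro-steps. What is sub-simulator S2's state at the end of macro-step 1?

S2 state at macro-step 1 = 3

macro 1: S0 reads c0=3 → after 1×micro: -1; S1 reads c0=3 → after 2×micro: -3; S2 reads c1=1 → after 1×micro: 3 ⇒ (c0=-1, c1=-3, c2=3)
macro 2: S0 reads c0=-1 → after 1×micro: 4; S1 reads c0=-1 → after 2×micro: 1; S2 reads c1=-3 → after 1×micro: 1 ⇒ (c0=4, c1=1, c2=1)
macro 3: S0 reads c0=4 → after 1×micro: 0; S1 reads c0=4 → after 2×micro: -4; S2 reads c1=1 → after 1×micro: 4 ⇒ (c0=0, c1=-4, c2=4)
macro 4: S0 reads c0=0 → after 1×micro: -1; S1 reads c0=0 → after 2×micro: 0; S2 reads c1=-4 → after 1×micro: 4 ⇒ (c0=-1, c1=0, c2=4)
macro 5: S0 reads c0=-1 → after 1×micro: 4; S1 reads c0=-1 → after 2×micro: 1; S2 reads c1=0 → after 1×micro: 4 ⇒ (c0=4, c1=1, c2=4)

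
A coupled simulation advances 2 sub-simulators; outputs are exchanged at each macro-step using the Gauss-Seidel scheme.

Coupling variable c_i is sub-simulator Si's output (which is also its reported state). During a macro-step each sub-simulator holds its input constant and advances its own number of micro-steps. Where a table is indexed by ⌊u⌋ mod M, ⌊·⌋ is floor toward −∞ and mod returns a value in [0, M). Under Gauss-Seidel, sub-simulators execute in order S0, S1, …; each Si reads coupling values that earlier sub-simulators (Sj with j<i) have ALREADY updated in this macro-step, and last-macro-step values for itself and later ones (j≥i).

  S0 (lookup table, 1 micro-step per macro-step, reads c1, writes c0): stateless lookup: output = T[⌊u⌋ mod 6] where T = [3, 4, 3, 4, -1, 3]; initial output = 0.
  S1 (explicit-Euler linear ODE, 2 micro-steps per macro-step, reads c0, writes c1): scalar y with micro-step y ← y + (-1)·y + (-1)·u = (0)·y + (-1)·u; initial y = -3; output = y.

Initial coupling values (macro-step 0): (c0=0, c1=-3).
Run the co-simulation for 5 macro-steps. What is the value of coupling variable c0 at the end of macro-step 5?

c0 at macro-step 5 = 4

macro 1: S0 reads c1=-3 → after 1×micro: 4; S1 reads c0=4 → after 2×micro: -4 ⇒ (c0=4, c1=-4)
macro 2: S0 reads c1=-4 → after 1×micro: 3; S1 reads c0=3 → after 2×micro: -3 ⇒ (c0=3, c1=-3)
macro 3: S0 reads c1=-3 → after 1×micro: 4; S1 reads c0=4 → after 2×micro: -4 ⇒ (c0=4, c1=-4)
macro 4: S0 reads c1=-4 → after 1×micro: 3; S1 reads c0=3 → after 2×micro: -3 ⇒ (c0=3, c1=-3)
macro 5: S0 reads c1=-3 → after 1×micro: 4; S1 reads c0=4 → after 2×micro: -4 ⇒ (c0=4, c1=-4)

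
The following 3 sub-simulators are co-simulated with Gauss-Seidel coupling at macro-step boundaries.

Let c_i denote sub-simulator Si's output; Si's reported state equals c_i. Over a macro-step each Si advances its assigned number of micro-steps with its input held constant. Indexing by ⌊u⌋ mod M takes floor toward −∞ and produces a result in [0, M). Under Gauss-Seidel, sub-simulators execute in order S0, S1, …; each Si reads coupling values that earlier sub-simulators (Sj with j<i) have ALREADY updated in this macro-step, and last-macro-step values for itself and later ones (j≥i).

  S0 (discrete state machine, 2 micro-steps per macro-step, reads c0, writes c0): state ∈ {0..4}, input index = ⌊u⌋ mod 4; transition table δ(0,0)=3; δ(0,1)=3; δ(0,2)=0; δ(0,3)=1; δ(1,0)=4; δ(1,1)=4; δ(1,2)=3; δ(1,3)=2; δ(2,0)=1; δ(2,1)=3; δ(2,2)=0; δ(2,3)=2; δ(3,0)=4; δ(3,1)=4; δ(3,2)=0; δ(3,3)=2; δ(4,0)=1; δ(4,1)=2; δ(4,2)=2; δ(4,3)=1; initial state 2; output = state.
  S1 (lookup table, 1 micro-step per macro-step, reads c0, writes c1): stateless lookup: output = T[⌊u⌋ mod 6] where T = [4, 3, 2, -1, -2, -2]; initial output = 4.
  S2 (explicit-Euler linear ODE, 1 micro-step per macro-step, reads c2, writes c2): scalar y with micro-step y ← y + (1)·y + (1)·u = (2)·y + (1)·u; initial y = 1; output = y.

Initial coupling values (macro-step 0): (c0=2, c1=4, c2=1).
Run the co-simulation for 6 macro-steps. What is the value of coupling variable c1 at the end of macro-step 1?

macro 1: S0 reads c0=2 → after 2×micro: 0; S1 reads c0=0 → after 1×micro: 4; S2 reads c2=1 → after 1×micro: 3 ⇒ (c0=0, c1=4, c2=3)
macro 2: S0 reads c0=0 → after 2×micro: 4; S1 reads c0=4 → after 1×micro: -2; S2 reads c2=3 → after 1×micro: 9 ⇒ (c0=4, c1=-2, c2=9)
macro 3: S0 reads c0=4 → after 2×micro: 4; S1 reads c0=4 → after 1×micro: -2; S2 reads c2=9 → after 1×micro: 27 ⇒ (c0=4, c1=-2, c2=27)
macro 4: S0 reads c0=4 → after 2×micro: 4; S1 reads c0=4 → after 1×micro: -2; S2 reads c2=27 → after 1×micro: 81 ⇒ (c0=4, c1=-2, c2=81)
macro 5: S0 reads c0=4 → after 2×micro: 4; S1 reads c0=4 → after 1×micro: -2; S2 reads c2=81 → after 1×micro: 243 ⇒ (c0=4, c1=-2, c2=243)
macro 6: S0 reads c0=4 → after 2×micro: 4; S1 reads c0=4 → after 1×micro: -2; S2 reads c2=243 → after 1×micro: 729 ⇒ (c0=4, c1=-2, c2=729)

c1 at macro-step 1 = 4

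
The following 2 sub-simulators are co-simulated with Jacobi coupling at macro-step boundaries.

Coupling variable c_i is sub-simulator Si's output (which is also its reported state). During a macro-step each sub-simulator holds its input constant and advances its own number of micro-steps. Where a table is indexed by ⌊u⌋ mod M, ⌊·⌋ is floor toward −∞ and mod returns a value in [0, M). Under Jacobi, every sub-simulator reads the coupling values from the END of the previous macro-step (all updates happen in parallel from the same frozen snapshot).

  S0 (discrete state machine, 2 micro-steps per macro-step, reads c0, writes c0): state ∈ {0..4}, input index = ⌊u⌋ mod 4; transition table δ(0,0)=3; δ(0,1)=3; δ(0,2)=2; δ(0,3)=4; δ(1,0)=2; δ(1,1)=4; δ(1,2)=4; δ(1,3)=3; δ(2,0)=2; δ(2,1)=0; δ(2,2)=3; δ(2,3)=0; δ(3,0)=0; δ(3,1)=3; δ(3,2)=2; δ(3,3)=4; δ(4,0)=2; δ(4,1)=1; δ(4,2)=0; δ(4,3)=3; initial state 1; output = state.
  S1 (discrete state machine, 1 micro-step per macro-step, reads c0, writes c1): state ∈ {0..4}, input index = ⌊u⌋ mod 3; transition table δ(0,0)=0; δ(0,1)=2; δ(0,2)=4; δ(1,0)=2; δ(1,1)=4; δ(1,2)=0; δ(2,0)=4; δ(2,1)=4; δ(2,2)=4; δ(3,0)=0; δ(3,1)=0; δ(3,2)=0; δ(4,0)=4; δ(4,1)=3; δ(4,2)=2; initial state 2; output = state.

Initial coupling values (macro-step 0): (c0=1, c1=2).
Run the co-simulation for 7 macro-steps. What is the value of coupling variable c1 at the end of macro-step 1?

macro 1: S0 reads c0=1 → after 2×micro: 1; S1 reads c0=1 → after 1×micro: 4 ⇒ (c0=1, c1=4)
macro 2: S0 reads c0=1 → after 2×micro: 1; S1 reads c0=1 → after 1×micro: 3 ⇒ (c0=1, c1=3)
macro 3: S0 reads c0=1 → after 2×micro: 1; S1 reads c0=1 → after 1×micro: 0 ⇒ (c0=1, c1=0)
macro 4: S0 reads c0=1 → after 2×micro: 1; S1 reads c0=1 → after 1×micro: 2 ⇒ (c0=1, c1=2)
macro 5: S0 reads c0=1 → after 2×micro: 1; S1 reads c0=1 → after 1×micro: 4 ⇒ (c0=1, c1=4)
macro 6: S0 reads c0=1 → after 2×micro: 1; S1 reads c0=1 → after 1×micro: 3 ⇒ (c0=1, c1=3)
macro 7: S0 reads c0=1 → after 2×micro: 1; S1 reads c0=1 → after 1×micro: 0 ⇒ (c0=1, c1=0)

c1 at macro-step 1 = 4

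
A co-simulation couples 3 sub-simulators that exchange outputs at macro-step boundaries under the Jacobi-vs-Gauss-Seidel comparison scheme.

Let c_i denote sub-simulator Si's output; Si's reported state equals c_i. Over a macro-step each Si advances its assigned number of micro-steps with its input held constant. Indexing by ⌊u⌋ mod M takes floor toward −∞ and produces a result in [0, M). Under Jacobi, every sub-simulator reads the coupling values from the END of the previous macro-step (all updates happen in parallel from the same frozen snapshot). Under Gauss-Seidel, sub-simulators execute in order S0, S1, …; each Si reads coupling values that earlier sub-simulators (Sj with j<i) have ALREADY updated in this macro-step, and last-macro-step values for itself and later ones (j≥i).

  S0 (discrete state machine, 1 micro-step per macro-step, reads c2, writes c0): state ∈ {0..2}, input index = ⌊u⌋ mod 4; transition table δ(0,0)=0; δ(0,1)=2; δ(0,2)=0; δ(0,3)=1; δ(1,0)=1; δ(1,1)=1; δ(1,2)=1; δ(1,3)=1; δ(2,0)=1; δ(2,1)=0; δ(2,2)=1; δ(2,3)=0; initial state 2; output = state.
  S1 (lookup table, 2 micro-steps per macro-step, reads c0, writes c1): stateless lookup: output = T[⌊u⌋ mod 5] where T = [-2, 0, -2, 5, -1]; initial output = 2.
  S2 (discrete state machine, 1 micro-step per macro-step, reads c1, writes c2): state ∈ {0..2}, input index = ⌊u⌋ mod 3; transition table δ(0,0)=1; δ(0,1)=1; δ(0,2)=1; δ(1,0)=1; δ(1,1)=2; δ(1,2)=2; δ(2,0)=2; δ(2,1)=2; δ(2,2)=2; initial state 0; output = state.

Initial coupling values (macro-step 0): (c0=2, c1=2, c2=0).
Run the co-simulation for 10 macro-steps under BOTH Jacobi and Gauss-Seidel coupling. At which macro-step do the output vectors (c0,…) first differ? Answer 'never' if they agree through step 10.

first divergence at macro-step: 1

[Jacobi] macro 1: S0 reads c2=0 → after 1×micro: 1; S1 reads c0=2 → after 2×micro: -2; S2 reads c1=2 → after 1×micro: 1 ⇒ (c0=1, c1=-2, c2=1)
[Jacobi] macro 2: S0 reads c2=1 → after 1×micro: 1; S1 reads c0=1 → after 2×micro: 0; S2 reads c1=-2 → after 1×micro: 2 ⇒ (c0=1, c1=0, c2=2)
[Jacobi] macro 3: S0 reads c2=2 → after 1×micro: 1; S1 reads c0=1 → after 2×micro: 0; S2 reads c1=0 → after 1×micro: 2 ⇒ (c0=1, c1=0, c2=2)
[Jacobi] macro 4: S0 reads c2=2 → after 1×micro: 1; S1 reads c0=1 → after 2×micro: 0; S2 reads c1=0 → after 1×micro: 2 ⇒ (c0=1, c1=0, c2=2)
[Jacobi] macro 5: S0 reads c2=2 → after 1×micro: 1; S1 reads c0=1 → after 2×micro: 0; S2 reads c1=0 → after 1×micro: 2 ⇒ (c0=1, c1=0, c2=2)
[Jacobi] macro 6: S0 reads c2=2 → after 1×micro: 1; S1 reads c0=1 → after 2×micro: 0; S2 reads c1=0 → after 1×micro: 2 ⇒ (c0=1, c1=0, c2=2)
[Jacobi] macro 7: S0 reads c2=2 → after 1×micro: 1; S1 reads c0=1 → after 2×micro: 0; S2 reads c1=0 → after 1×micro: 2 ⇒ (c0=1, c1=0, c2=2)
[Jacobi] macro 8: S0 reads c2=2 → after 1×micro: 1; S1 reads c0=1 → after 2×micro: 0; S2 reads c1=0 → after 1×micro: 2 ⇒ (c0=1, c1=0, c2=2)
[Jacobi] macro 9: S0 reads c2=2 → after 1×micro: 1; S1 reads c0=1 → after 2×micro: 0; S2 reads c1=0 → after 1×micro: 2 ⇒ (c0=1, c1=0, c2=2)
[Jacobi] macro 10: S0 reads c2=2 → after 1×micro: 1; S1 reads c0=1 → after 2×micro: 0; S2 reads c1=0 → after 1×micro: 2 ⇒ (c0=1, c1=0, c2=2)
[Gauss-Seidel] macro 1: S0 reads c2=0 → after 1×micro: 1; S1 reads c0=1 → after 2×micro: 0; S2 reads c1=0 → after 1×micro: 1 ⇒ (c0=1, c1=0, c2=1)
[Gauss-Seidel] macro 2: S0 reads c2=1 → after 1×micro: 1; S1 reads c0=1 → after 2×micro: 0; S2 reads c1=0 → after 1×micro: 1 ⇒ (c0=1, c1=0, c2=1)
[Gauss-Seidel] macro 3: S0 reads c2=1 → after 1×micro: 1; S1 reads c0=1 → after 2×micro: 0; S2 reads c1=0 → after 1×micro: 1 ⇒ (c0=1, c1=0, c2=1)
[Gauss-Seidel] macro 4: S0 reads c2=1 → after 1×micro: 1; S1 reads c0=1 → after 2×micro: 0; S2 reads c1=0 → after 1×micro: 1 ⇒ (c0=1, c1=0, c2=1)
[Gauss-Seidel] macro 5: S0 reads c2=1 → after 1×micro: 1; S1 reads c0=1 → after 2×micro: 0; S2 reads c1=0 → after 1×micro: 1 ⇒ (c0=1, c1=0, c2=1)
[Gauss-Seidel] macro 6: S0 reads c2=1 → after 1×micro: 1; S1 reads c0=1 → after 2×micro: 0; S2 reads c1=0 → after 1×micro: 1 ⇒ (c0=1, c1=0, c2=1)
[Gauss-Seidel] macro 7: S0 reads c2=1 → after 1×micro: 1; S1 reads c0=1 → after 2×micro: 0; S2 reads c1=0 → after 1×micro: 1 ⇒ (c0=1, c1=0, c2=1)
[Gauss-Seidel] macro 8: S0 reads c2=1 → after 1×micro: 1; S1 reads c0=1 → after 2×micro: 0; S2 reads c1=0 → after 1×micro: 1 ⇒ (c0=1, c1=0, c2=1)
[Gauss-Seidel] macro 9: S0 reads c2=1 → after 1×micro: 1; S1 reads c0=1 → after 2×micro: 0; S2 reads c1=0 → after 1×micro: 1 ⇒ (c0=1, c1=0, c2=1)
[Gauss-Seidel] macro 10: S0 reads c2=1 → after 1×micro: 1; S1 reads c0=1 → after 2×micro: 0; S2 reads c1=0 → after 1×micro: 1 ⇒ (c0=1, c1=0, c2=1)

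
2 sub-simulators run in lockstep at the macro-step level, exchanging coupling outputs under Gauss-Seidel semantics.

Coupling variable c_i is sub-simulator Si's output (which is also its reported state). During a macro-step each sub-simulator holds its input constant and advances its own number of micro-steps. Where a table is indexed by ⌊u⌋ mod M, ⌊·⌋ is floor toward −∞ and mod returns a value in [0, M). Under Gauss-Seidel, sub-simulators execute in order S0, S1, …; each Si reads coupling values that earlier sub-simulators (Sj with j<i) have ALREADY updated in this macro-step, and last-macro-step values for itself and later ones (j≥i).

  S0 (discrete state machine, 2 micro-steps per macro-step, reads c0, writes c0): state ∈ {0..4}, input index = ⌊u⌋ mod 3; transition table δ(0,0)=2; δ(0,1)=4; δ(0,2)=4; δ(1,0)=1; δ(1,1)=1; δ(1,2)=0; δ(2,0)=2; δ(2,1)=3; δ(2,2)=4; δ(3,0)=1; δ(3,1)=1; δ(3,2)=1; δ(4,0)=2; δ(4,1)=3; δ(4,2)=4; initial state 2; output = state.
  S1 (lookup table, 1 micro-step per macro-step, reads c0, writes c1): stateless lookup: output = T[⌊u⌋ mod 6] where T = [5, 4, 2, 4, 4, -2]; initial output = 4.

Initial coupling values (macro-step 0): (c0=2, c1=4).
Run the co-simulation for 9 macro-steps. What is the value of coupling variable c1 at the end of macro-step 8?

macro 1: S0 reads c0=2 → after 2×micro: 4; S1 reads c0=4 → after 1×micro: 4 ⇒ (c0=4, c1=4)
macro 2: S0 reads c0=4 → after 2×micro: 1; S1 reads c0=1 → after 1×micro: 4 ⇒ (c0=1, c1=4)
macro 3: S0 reads c0=1 → after 2×micro: 1; S1 reads c0=1 → after 1×micro: 4 ⇒ (c0=1, c1=4)
macro 4: S0 reads c0=1 → after 2×micro: 1; S1 reads c0=1 → after 1×micro: 4 ⇒ (c0=1, c1=4)
macro 5: S0 reads c0=1 → after 2×micro: 1; S1 reads c0=1 → after 1×micro: 4 ⇒ (c0=1, c1=4)
macro 6: S0 reads c0=1 → after 2×micro: 1; S1 reads c0=1 → after 1×micro: 4 ⇒ (c0=1, c1=4)
macro 7: S0 reads c0=1 → after 2×micro: 1; S1 reads c0=1 → after 1×micro: 4 ⇒ (c0=1, c1=4)
macro 8: S0 reads c0=1 → after 2×micro: 1; S1 reads c0=1 → after 1×micro: 4 ⇒ (c0=1, c1=4)
macro 9: S0 reads c0=1 → after 2×micro: 1; S1 reads c0=1 → after 1×micro: 4 ⇒ (c0=1, c1=4)

c1 at macro-step 8 = 4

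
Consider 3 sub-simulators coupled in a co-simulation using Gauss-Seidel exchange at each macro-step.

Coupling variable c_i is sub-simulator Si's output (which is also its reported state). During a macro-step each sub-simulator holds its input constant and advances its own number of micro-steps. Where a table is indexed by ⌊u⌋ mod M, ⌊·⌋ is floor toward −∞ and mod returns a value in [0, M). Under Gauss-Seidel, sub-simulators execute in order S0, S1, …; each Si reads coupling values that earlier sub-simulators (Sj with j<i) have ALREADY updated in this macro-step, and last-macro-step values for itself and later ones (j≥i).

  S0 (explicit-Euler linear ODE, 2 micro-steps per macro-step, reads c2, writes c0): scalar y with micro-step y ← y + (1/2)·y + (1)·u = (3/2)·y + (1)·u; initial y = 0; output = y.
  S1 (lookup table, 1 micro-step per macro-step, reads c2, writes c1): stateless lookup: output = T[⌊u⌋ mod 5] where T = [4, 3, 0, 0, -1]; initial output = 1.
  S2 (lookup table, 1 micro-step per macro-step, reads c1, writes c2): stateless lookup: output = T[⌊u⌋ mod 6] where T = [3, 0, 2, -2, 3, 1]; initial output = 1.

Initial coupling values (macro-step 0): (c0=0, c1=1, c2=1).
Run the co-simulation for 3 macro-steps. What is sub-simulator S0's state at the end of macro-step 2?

S0 state at macro-step 2 = 5/8

macro 1: S0 reads c2=1 → after 2×micro: 5/2; S1 reads c2=1 → after 1×micro: 3; S2 reads c1=3 → after 1×micro: -2 ⇒ (c0=5/2, c1=3, c2=-2)
macro 2: S0 reads c2=-2 → after 2×micro: 5/8; S1 reads c2=-2 → after 1×micro: 0; S2 reads c1=0 → after 1×micro: 3 ⇒ (c0=5/8, c1=0, c2=3)
macro 3: S0 reads c2=3 → after 2×micro: 285/32; S1 reads c2=3 → after 1×micro: 0; S2 reads c1=0 → after 1×micro: 3 ⇒ (c0=285/32, c1=0, c2=3)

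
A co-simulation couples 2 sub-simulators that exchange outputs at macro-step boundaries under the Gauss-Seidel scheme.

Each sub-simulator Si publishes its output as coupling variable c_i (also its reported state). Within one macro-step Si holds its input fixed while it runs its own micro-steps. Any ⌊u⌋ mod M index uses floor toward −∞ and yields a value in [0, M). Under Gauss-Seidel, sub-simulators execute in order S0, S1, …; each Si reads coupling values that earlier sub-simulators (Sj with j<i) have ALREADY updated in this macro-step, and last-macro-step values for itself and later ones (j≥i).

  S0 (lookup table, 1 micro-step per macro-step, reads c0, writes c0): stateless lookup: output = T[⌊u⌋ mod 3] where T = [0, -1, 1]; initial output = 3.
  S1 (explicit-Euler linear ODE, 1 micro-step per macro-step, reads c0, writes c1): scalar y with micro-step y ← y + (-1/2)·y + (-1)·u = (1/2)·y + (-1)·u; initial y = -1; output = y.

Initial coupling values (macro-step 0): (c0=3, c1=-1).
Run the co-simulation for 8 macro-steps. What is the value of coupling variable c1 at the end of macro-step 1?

macro 1: S0 reads c0=3 → after 1×micro: 0; S1 reads c0=0 → after 1×micro: -1/2 ⇒ (c0=0, c1=-1/2)
macro 2: S0 reads c0=0 → after 1×micro: 0; S1 reads c0=0 → after 1×micro: -1/4 ⇒ (c0=0, c1=-1/4)
macro 3: S0 reads c0=0 → after 1×micro: 0; S1 reads c0=0 → after 1×micro: -1/8 ⇒ (c0=0, c1=-1/8)
macro 4: S0 reads c0=0 → after 1×micro: 0; S1 reads c0=0 → after 1×micro: -1/16 ⇒ (c0=0, c1=-1/16)
macro 5: S0 reads c0=0 → after 1×micro: 0; S1 reads c0=0 → after 1×micro: -1/32 ⇒ (c0=0, c1=-1/32)
macro 6: S0 reads c0=0 → after 1×micro: 0; S1 reads c0=0 → after 1×micro: -1/64 ⇒ (c0=0, c1=-1/64)
macro 7: S0 reads c0=0 → after 1×micro: 0; S1 reads c0=0 → after 1×micro: -1/128 ⇒ (c0=0, c1=-1/128)
macro 8: S0 reads c0=0 → after 1×micro: 0; S1 reads c0=0 → after 1×micro: -1/256 ⇒ (c0=0, c1=-1/256)

c1 at macro-step 1 = -1/2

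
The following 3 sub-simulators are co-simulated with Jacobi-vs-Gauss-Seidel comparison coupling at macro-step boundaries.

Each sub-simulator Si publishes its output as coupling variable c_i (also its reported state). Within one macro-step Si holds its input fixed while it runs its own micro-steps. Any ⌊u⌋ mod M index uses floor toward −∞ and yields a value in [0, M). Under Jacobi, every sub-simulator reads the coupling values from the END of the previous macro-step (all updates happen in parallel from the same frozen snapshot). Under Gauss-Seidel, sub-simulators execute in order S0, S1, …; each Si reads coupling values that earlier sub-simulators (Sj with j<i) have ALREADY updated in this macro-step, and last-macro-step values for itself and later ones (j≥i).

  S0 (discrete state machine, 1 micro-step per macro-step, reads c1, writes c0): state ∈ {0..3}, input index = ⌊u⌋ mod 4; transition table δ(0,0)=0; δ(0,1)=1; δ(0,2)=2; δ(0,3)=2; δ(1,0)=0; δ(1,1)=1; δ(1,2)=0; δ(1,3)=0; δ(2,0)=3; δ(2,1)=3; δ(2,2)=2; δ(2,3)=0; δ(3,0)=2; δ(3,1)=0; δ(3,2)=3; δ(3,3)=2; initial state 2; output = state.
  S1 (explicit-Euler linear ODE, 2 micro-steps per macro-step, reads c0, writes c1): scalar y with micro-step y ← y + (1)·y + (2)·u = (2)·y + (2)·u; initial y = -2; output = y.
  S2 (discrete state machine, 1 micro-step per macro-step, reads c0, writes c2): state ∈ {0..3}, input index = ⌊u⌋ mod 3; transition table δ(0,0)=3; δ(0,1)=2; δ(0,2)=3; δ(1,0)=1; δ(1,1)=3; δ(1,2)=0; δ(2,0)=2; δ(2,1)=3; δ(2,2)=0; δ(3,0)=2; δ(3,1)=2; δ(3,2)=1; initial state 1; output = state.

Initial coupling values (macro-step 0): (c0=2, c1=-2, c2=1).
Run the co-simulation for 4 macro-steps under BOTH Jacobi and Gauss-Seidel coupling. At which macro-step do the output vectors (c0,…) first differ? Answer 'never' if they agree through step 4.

first divergence at macro-step: 2

[Jacobi] macro 1: S0 reads c1=-2 → after 1×micro: 2; S1 reads c0=2 → after 2×micro: 4; S2 reads c0=2 → after 1×micro: 0 ⇒ (c0=2, c1=4, c2=0)
[Jacobi] macro 2: S0 reads c1=4 → after 1×micro: 3; S1 reads c0=2 → after 2×micro: 28; S2 reads c0=2 → after 1×micro: 3 ⇒ (c0=3, c1=28, c2=3)
[Jacobi] macro 3: S0 reads c1=28 → after 1×micro: 2; S1 reads c0=3 → after 2×micro: 130; S2 reads c0=3 → after 1×micro: 2 ⇒ (c0=2, c1=130, c2=2)
[Jacobi] macro 4: S0 reads c1=130 → after 1×micro: 2; S1 reads c0=2 → after 2×micro: 532; S2 reads c0=2 → after 1×micro: 0 ⇒ (c0=2, c1=532, c2=0)
[Gauss-Seidel] macro 1: S0 reads c1=-2 → after 1×micro: 2; S1 reads c0=2 → after 2×micro: 4; S2 reads c0=2 → after 1×micro: 0 ⇒ (c0=2, c1=4, c2=0)
[Gauss-Seidel] macro 2: S0 reads c1=4 → after 1×micro: 3; S1 reads c0=3 → after 2×micro: 34; S2 reads c0=3 → after 1×micro: 3 ⇒ (c0=3, c1=34, c2=3)
[Gauss-Seidel] macro 3: S0 reads c1=34 → after 1×micro: 3; S1 reads c0=3 → after 2×micro: 154; S2 reads c0=3 → after 1×micro: 2 ⇒ (c0=3, c1=154, c2=2)
[Gauss-Seidel] macro 4: S0 reads c1=154 → after 1×micro: 3; S1 reads c0=3 → after 2×micro: 634; S2 reads c0=3 → after 1×micro: 2 ⇒ (c0=3, c1=634, c2=2)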